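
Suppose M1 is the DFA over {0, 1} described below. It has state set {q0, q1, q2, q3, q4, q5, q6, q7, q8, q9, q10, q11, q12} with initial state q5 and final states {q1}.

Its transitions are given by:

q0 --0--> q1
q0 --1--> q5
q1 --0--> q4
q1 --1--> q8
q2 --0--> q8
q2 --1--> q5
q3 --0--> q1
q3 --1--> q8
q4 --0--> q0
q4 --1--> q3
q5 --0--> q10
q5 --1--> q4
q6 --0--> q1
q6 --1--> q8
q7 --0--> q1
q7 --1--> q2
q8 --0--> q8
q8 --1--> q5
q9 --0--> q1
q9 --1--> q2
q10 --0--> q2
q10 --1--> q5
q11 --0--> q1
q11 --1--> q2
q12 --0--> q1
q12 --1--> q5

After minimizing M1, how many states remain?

States {q6,q7,q9,q11,q12} cannot be reached from the start state, so discard them.
Initial partition by acceptance: {q1} | {q0,q2,q3,q4,q5,q8,q10}.
On input 0, block {q0,q2,q3,q4,q5,q8,q10} splits into {q2,q4,q5,q8,q10} and {q0,q3}.
On input 0, block {q2,q4,q5,q8,q10} splits into {q2,q5,q8,q10} and {q4}.
Split {q2,q5,q8,q10} by δ(·,1) → {q2,q8,q10} and {q5}.
Refine {q0,q3} on symbol 1: members go to different blocks, giving {q0} and {q3}.
No further refinement is possible. Final partition (6 blocks): {q1} | {q2,q8,q10} | {q0} | {q4} | {q5} | {q3}.

6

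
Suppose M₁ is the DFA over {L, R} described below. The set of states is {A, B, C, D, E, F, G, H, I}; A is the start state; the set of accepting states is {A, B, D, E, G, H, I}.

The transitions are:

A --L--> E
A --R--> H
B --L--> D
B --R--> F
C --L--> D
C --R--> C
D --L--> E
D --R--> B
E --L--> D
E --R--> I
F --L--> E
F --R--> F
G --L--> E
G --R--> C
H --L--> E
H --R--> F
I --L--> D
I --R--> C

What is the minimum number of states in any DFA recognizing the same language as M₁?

States {G} cannot be reached from the start state, so discard them.
Start with accepting vs non-accepting: {A,B,D,E,H,I} | {C,F}.
Refine {A,B,D,E,H,I} on symbol R: members go to different blocks, giving {A,D,E} and {B,H,I}.
The partition is now stable with 3 blocks: {A,D,E} | {C,F} | {B,H,I}.

3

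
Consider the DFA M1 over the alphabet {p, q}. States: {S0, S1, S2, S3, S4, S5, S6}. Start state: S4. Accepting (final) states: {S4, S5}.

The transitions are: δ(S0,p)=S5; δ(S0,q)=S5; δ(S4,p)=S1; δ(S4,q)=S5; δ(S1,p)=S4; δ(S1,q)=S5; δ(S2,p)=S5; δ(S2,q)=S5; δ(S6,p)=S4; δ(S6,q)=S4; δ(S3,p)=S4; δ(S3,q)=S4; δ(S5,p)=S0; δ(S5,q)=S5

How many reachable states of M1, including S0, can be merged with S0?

Reachable states from the start: {S0,S1,S4,S5}. Unreachable: {S2,S3,S6} — drop them.
Start with accepting vs non-accepting: {S4,S5} | {S0,S1}.
The partition is now stable with 2 blocks: {S4,S5} | {S0,S1}.
State S0 belongs to the block {S0,S1}, which has 2 states.

2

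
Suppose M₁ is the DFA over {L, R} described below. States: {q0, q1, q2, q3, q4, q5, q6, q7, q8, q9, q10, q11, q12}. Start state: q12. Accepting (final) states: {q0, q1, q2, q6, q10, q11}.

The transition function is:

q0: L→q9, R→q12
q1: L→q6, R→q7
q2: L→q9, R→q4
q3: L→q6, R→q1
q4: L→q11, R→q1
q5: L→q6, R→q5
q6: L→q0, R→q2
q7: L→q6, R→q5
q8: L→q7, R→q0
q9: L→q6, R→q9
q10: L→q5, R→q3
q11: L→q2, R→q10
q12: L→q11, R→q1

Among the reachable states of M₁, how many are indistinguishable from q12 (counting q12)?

3

States {q8} cannot be reached from the start state, so discard them.
P0 = {q0,q1,q2,q6,q10,q11} | {q3,q4,q5,q7,q9,q12}.
Refine {q0,q1,q2,q6,q10,q11} on symbol L: members go to different blocks, giving {q0,q2,q10} and {q1,q6,q11}.
Split {q3,q4,q5,q7,q9,q12} by δ(·,R) → {q3,q4,q12} and {q5,q7,q9}.
Split {q1,q6,q11} by δ(·,L) → {q6,q11} and {q1}.
The partition is now stable with 5 blocks: {q0,q2,q10} | {q3,q4,q12} | {q6,q11} | {q5,q7,q9} | {q1}.
The equivalence class containing q12 is {q3,q4,q12}, of size 3.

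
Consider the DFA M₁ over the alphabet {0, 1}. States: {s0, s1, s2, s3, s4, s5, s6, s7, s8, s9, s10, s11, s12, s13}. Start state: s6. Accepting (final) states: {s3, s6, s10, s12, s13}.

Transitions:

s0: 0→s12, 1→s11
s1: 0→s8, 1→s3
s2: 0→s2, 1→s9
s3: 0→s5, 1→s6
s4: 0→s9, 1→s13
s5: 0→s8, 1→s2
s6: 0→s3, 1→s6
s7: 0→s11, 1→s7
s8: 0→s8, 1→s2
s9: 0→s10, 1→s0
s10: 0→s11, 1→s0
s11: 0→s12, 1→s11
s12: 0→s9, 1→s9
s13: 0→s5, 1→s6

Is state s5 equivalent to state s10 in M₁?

No

First remove the unreachable states {s1,s4,s7,s13}; 10 states remain.
Start with accepting vs non-accepting: {s3,s6,s10,s12} | {s0,s2,s5,s8,s9,s11}.
Split {s3,s6,s10,s12} by δ(·,0) → {s3,s10,s12} and {s6}.
Split {s3,s10,s12} by δ(·,1) → {s10,s12} and {s3}.
Refine {s0,s2,s5,s8,s9,s11} on symbol 0: members go to different blocks, giving {s0,s9,s11} and {s2,s5,s8}.
Split {s2,s5,s8} by δ(·,1) → {s5,s8} and {s2}.
Stable partition: {s10,s12} | {s0,s9,s11} | {s6} | {s3} | {s5,s8} | {s2} — 6 equivalence classes.
s5 and s10 end up in different blocks, so they are distinguishable. For instance, the string 'ε' is accepted from only s10.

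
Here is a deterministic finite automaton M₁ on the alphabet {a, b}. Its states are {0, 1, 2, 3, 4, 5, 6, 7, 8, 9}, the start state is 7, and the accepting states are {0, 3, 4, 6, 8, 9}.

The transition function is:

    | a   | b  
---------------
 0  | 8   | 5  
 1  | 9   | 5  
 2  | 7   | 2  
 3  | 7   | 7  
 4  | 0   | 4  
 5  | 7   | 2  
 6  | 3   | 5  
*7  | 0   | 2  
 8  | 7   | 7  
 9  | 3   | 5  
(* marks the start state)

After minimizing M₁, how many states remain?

4

First remove the unreachable states {1,3,4,6,9}; 5 states remain.
Initial partition by acceptance: {0,8} | {2,5,7}.
On input a, block {0,8} splits into {0} and {8}.
Refine {2,5,7} on symbol a: members go to different blocks, giving {2,5} and {7}.
Stable partition: {0} | {2,5} | {8} | {7} — 4 equivalence classes.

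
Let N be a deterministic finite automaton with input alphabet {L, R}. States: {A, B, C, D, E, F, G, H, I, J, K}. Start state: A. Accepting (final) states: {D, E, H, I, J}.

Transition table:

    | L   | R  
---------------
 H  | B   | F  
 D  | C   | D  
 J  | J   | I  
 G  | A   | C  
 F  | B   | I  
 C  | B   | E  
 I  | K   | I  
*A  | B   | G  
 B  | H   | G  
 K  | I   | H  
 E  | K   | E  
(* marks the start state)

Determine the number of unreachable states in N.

2

BFS from A reaches {A, B, C, E, F, G, H, I, K}; the 2 state(s) D, J are never visited.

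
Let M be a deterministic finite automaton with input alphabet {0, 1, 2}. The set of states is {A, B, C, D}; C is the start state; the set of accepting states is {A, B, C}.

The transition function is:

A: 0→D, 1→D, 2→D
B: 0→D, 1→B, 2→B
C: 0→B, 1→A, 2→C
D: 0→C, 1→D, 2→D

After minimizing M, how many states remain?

Start with accepting vs non-accepting: {A,B,C} | {D}.
On input 0, block {A,B,C} splits into {A,B} and {C}.
Refine {A,B} on symbol 1: members go to different blocks, giving {A} and {B}.
No further refinement is possible. Final partition (4 blocks): {A} | {D} | {C} | {B}.

4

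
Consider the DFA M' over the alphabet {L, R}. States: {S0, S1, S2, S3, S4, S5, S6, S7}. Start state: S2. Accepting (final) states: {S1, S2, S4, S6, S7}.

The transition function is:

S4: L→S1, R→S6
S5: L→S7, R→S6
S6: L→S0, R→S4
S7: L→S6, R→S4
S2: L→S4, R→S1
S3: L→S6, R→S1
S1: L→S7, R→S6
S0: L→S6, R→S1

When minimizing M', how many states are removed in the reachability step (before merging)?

2

BFS from S2 reaches {S0, S1, S2, S4, S6, S7}; the 2 state(s) S3, S5 are never visited.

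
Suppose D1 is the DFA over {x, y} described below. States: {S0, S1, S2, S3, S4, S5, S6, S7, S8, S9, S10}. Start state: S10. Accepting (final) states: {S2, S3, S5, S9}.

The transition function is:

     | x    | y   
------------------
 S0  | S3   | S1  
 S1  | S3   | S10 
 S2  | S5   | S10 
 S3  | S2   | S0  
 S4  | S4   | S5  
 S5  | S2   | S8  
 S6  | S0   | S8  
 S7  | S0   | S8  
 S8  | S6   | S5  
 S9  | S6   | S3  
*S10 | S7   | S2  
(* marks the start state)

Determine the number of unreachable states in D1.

2

BFS from S10 reaches {S0, S1, S2, S3, S5, S6, S7, S8, S10}; the 2 state(s) S4, S9 are never visited.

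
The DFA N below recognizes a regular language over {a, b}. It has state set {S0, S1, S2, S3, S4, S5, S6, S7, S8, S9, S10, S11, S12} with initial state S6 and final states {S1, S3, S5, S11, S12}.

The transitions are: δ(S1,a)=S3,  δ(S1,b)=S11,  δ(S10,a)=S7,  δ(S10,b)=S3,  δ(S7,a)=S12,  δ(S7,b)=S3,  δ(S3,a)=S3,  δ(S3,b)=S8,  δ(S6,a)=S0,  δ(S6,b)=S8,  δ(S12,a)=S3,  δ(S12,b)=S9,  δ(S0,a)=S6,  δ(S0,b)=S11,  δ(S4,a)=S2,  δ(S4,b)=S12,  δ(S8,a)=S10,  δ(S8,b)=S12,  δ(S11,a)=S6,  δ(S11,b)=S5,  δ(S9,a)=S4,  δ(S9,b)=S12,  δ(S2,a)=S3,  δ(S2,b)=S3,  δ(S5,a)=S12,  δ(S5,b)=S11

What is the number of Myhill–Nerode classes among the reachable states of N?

Reachable states from the start: {S0,S2,S3,S4,S5,S6,S7,S8,S9,S10,S11,S12}. Unreachable: {S1} — drop them.
P0 = {S3,S5,S11,S12} | {S0,S2,S4,S6,S7,S8,S9,S10}.
Split {S3,S5,S11,S12} by δ(·,a) → {S3,S5,S12} and {S11}.
Split {S3,S5,S12} by δ(·,b) → {S3,S12} and {S5}.
Refine {S0,S2,S4,S6,S7,S8,S9,S10} on symbol a: members go to different blocks, giving {S0,S4,S6,S8,S9,S10} and {S2,S7}.
Split {S0,S4,S6,S8,S9,S10} by δ(·,a) → {S0,S6,S8,S9} and {S4,S10}.
Refine {S0,S6,S8,S9} on symbol a: members go to different blocks, giving {S0,S6} and {S8,S9}.
Refine {S0,S6} on symbol b: members go to different blocks, giving {S0} and {S6}.
Stable partition: {S3,S12} | {S0} | {S11} | {S5} | {S2,S7} | {S4,S10} | {S8,S9} | {S6} — 8 equivalence classes.

8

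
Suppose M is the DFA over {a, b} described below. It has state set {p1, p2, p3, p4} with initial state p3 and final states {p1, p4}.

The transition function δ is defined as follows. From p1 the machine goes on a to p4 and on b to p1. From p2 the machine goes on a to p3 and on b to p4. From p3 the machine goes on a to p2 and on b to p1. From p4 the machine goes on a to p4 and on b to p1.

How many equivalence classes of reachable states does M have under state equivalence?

All states are reachable from the start state.
P0 = {p1,p4} | {p2,p3}.
Stable partition: {p1,p4} | {p2,p3} — 2 equivalence classes.

2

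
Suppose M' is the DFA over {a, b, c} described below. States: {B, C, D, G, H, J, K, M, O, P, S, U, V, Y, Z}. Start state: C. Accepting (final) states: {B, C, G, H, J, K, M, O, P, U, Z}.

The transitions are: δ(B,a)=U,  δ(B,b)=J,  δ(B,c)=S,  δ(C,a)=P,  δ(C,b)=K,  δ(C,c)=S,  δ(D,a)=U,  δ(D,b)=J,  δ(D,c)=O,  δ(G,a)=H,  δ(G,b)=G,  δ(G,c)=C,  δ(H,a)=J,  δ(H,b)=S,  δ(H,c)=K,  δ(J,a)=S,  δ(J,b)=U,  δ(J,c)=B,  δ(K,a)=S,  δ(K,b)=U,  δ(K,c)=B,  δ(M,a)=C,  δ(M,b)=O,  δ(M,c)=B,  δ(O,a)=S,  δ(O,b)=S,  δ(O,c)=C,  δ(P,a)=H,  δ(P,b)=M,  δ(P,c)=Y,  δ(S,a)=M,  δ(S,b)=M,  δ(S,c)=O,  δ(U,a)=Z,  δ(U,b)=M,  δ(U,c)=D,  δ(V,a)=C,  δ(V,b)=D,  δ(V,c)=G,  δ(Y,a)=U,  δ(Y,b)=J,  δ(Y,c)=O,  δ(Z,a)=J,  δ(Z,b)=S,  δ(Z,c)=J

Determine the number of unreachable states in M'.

2

Starting at C and following transitions, the reachable set is {B, C, D, H, J, K, M, O, P, S, U, Y, Z}. That leaves G, V unreachable — 2 in total.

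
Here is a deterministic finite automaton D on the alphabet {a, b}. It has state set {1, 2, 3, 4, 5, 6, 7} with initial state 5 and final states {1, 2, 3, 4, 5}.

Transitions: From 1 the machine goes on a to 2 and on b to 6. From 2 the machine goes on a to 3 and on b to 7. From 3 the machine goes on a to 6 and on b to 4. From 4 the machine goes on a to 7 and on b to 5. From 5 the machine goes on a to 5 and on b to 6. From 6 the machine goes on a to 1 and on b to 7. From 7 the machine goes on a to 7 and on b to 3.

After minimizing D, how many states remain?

All states are reachable from the start state.
Initial partition by acceptance: {1,2,3,4,5} | {6,7}.
Split {1,2,3,4,5} by δ(·,a) → {1,2,5} and {3,4}.
Refine {1,2,5} on symbol a: members go to different blocks, giving {1,5} and {2}.
On input a, block {1,5} splits into {1} and {5}.
On input a, block {6,7} splits into {6} and {7}.
On input a, block {3,4} splits into {3} and {4}.
Stable partition: {1} | {6} | {3} | {2} | {5} | {7} | {4} — 7 equivalence classes.

7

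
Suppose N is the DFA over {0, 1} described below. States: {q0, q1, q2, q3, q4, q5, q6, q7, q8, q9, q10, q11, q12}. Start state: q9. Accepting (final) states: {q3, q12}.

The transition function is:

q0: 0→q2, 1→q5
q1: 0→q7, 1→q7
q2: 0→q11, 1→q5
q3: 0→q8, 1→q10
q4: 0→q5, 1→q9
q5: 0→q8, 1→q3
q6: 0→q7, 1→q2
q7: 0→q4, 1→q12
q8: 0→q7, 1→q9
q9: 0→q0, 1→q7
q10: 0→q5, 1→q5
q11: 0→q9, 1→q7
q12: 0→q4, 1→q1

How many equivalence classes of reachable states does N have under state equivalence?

5

Reachable states from the start: {q0,q1,q2,q3,q4,q5,q7,q8,q9,q10,q11,q12}. Unreachable: {q6} — drop them.
Start with accepting vs non-accepting: {q3,q12} | {q0,q1,q2,q4,q5,q7,q8,q9,q10,q11}.
On input 1, block {q0,q1,q2,q4,q5,q7,q8,q9,q10,q11} splits into {q0,q1,q2,q4,q8,q9,q10,q11} and {q5,q7}.
Split {q0,q1,q2,q4,q8,q9,q10,q11} by δ(·,0) → {q0,q2,q9,q11} and {q1,q4,q8,q10}.
On input 1, block {q1,q4,q8,q10} splits into {q1,q10} and {q4,q8}.
No further refinement is possible. Final partition (5 blocks): {q3,q12} | {q0,q2,q9,q11} | {q5,q7} | {q1,q10} | {q4,q8}.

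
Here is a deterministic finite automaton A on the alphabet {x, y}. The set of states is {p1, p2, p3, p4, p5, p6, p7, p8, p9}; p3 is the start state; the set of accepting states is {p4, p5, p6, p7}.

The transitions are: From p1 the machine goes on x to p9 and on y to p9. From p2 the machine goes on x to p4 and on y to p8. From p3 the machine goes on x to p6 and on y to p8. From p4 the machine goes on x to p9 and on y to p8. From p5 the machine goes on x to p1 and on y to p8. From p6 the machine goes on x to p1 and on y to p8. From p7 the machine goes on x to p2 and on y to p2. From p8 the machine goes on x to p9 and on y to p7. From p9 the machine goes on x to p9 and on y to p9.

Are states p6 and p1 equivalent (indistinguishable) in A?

States {p5} cannot be reached from the start state, so discard them.
Start with accepting vs non-accepting: {p4,p6,p7} | {p1,p2,p3,p8,p9}.
Refine {p1,p2,p3,p8,p9} on symbol x: members go to different blocks, giving {p1,p8,p9} and {p2,p3}.
Split {p4,p6,p7} by δ(·,x) → {p4,p6} and {p7}.
On input y, block {p1,p8,p9} splits into {p1,p9} and {p8}.
Stable partition: {p4,p6} | {p1,p9} | {p2,p3} | {p7} | {p8} — 5 equivalence classes.
p6 and p1 end up in different blocks, so they are distinguishable. For instance, the string 'ε' is accepted from only p6.

No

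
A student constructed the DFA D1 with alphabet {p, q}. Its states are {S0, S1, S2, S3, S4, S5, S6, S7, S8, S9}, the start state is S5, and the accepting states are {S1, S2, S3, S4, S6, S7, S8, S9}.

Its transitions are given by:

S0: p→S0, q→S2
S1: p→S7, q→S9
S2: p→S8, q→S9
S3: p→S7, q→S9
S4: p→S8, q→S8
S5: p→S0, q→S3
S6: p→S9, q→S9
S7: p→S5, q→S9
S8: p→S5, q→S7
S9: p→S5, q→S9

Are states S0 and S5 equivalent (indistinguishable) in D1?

States {S1,S4,S6} cannot be reached from the start state, so discard them.
P0 = {S2,S3,S7,S8,S9} | {S0,S5}.
On input p, block {S2,S3,S7,S8,S9} splits into {S7,S8,S9} and {S2,S3}.
No further refinement is possible. Final partition (3 blocks): {S7,S8,S9} | {S0,S5} | {S2,S3}.
S0 and S5 lie in the same block of the stable partition, so they are equivalent — no string distinguishes them.

Yes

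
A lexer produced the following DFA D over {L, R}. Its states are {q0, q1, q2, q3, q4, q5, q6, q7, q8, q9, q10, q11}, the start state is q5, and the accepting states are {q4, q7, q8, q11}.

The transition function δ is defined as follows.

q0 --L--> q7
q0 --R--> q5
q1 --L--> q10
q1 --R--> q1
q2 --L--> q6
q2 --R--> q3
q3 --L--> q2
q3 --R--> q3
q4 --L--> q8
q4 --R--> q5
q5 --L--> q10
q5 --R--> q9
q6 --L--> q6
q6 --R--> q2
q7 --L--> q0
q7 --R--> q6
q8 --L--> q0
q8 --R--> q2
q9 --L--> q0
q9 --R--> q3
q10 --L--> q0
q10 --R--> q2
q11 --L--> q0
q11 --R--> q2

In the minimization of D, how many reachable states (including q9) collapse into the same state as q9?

First remove the unreachable states {q1,q4,q8,q11}; 8 states remain.
P0 = {q7} | {q0,q2,q3,q5,q6,q9,q10}.
On input L, block {q0,q2,q3,q5,q6,q9,q10} splits into {q2,q3,q5,q6,q9,q10} and {q0}.
Refine {q2,q3,q5,q6,q9,q10} on symbol L: members go to different blocks, giving {q2,q3,q5,q6} and {q9,q10}.
On input L, block {q2,q3,q5,q6} splits into {q2,q3,q6} and {q5}.
Stable partition: {q7} | {q2,q3,q6} | {q0} | {q9,q10} | {q5} — 5 equivalence classes.
The equivalence class containing q9 is {q9,q10}, of size 2.

2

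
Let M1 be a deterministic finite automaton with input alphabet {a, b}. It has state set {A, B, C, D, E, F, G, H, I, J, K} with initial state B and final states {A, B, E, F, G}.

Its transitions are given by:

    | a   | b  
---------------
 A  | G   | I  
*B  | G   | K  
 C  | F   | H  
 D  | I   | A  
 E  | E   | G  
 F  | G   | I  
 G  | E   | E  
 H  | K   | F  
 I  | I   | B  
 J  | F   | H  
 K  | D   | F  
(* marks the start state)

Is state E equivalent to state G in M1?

States {C,H,J} cannot be reached from the start state, so discard them.
Start with accepting vs non-accepting: {A,B,E,F,G} | {D,I,K}.
Refine {A,B,E,F,G} on symbol b: members go to different blocks, giving {A,B,F} and {E,G}.
The partition is now stable with 3 blocks: {A,B,F} | {D,I,K} | {E,G}.
E and G lie in the same block of the stable partition, so they are equivalent — no string distinguishes them.

Yes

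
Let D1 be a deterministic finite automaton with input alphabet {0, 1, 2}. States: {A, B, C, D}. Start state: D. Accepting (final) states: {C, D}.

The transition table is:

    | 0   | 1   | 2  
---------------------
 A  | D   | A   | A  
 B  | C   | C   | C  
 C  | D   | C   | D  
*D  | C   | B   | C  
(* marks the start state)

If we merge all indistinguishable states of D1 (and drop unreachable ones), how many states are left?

Reachable states from the start: {B,C,D}. Unreachable: {A} — drop them.
Start with accepting vs non-accepting: {C,D} | {B}.
Split {C,D} by δ(·,1) → {C} and {D}.
The partition is now stable with 3 blocks: {C} | {B} | {D}.

3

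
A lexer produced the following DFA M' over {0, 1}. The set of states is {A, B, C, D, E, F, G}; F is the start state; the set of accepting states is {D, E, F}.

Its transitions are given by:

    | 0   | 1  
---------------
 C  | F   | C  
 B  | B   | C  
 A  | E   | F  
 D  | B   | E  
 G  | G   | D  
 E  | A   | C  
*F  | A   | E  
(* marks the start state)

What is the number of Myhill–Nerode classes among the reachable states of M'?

4

States {B,D,G} cannot be reached from the start state, so discard them.
Initial partition by acceptance: {E,F} | {A,C}.
Split {E,F} by δ(·,1) → {E} and {F}.
Split {A,C} by δ(·,0) → {A} and {C}.
Stable partition: {E} | {A} | {F} | {C} — 4 equivalence classes.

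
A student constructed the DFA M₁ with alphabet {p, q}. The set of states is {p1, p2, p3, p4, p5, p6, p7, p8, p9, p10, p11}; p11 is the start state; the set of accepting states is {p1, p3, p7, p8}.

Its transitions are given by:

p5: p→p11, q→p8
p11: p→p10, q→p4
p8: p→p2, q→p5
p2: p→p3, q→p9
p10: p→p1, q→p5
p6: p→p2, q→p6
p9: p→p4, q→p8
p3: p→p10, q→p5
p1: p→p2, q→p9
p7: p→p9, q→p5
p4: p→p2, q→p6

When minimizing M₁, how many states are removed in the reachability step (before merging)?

BFS from p11 reaches {p1, p2, p3, p4, p5, p6, p8, p9, p10, p11}; the 1 state(s) p7 are never visited.

1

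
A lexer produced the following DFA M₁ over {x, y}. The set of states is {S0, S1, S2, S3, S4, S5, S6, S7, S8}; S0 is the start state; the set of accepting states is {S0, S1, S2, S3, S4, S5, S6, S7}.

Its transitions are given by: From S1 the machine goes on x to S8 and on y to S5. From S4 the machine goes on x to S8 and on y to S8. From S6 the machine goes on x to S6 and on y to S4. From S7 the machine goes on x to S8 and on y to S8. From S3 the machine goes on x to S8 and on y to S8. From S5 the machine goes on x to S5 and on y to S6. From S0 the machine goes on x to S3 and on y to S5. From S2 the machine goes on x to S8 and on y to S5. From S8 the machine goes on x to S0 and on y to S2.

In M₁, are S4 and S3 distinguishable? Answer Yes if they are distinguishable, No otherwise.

States {S1,S7} cannot be reached from the start state, so discard them.
P0 = {S0,S2,S3,S4,S5,S6} | {S8}.
Split {S0,S2,S3,S4,S5,S6} by δ(·,x) → {S0,S5,S6} and {S2,S3,S4}.
On input x, block {S0,S5,S6} splits into {S5,S6} and {S0}.
Split {S5,S6} by δ(·,y) → {S5} and {S6}.
Refine {S2,S3,S4} on symbol y: members go to different blocks, giving {S3,S4} and {S2}.
Stable partition: {S5} | {S8} | {S3,S4} | {S0} | {S6} | {S2} — 6 equivalence classes.
S4 and S3 lie in the same block of the stable partition, so they are equivalent — no string distinguishes them.

No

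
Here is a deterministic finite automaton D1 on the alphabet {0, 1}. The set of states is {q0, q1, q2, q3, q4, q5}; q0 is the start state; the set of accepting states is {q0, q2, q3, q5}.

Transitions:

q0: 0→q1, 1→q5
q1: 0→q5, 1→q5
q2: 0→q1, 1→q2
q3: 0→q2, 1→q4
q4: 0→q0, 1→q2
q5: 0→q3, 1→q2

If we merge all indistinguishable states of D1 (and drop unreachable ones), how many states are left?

Every state is reachable, so we keep all 6.
Initial partition by acceptance: {q0,q2,q3,q5} | {q1,q4}.
Split {q0,q2,q3,q5} by δ(·,0) → {q0,q2} and {q3,q5}.
Refine {q0,q2} on symbol 1: members go to different blocks, giving {q0} and {q2}.
Refine {q1,q4} on symbol 0: members go to different blocks, giving {q1} and {q4}.
On input 0, block {q3,q5} splits into {q3} and {q5}.
Stable partition: {q0} | {q1} | {q3} | {q2} | {q4} | {q5} — 6 equivalence classes.

6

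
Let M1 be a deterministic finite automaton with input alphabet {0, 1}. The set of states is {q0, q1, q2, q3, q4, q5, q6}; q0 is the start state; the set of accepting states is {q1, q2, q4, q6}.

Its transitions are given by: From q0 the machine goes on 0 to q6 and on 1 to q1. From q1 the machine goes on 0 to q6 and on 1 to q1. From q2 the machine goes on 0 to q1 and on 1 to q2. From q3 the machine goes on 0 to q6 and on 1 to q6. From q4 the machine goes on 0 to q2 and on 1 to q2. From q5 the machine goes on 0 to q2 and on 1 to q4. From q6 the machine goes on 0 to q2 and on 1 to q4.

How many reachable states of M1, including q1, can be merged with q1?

Reachable states from the start: {q0,q1,q2,q4,q6}. Unreachable: {q3,q5} — drop them.
P0 = {q1,q2,q4,q6} | {q0}.
The partition is now stable with 2 blocks: {q1,q2,q4,q6} | {q0}.
State q1 belongs to the block {q1,q2,q4,q6}, which has 4 states.

4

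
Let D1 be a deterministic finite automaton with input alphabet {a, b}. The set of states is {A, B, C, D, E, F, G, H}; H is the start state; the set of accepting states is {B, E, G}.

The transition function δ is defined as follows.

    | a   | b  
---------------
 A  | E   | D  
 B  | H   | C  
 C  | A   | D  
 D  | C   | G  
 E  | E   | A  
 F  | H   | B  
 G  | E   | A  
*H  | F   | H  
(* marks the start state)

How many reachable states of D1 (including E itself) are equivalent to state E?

2

Every state is reachable, so we keep all 8.
P0 = {B,E,G} | {A,C,D,F,H}.
On input a, block {B,E,G} splits into {E,G} and {B}.
Split {A,C,D,F,H} by δ(·,a) → {C,D,F,H} and {A}.
Split {C,D,F,H} by δ(·,a) → {D,F,H} and {C}.
On input a, block {D,F,H} splits into {F,H} and {D}.
Split {F,H} by δ(·,b) → {F} and {H}.
No further refinement is possible. Final partition (7 blocks): {E,G} | {F} | {B} | {A} | {C} | {D} | {H}.
The equivalence class containing E is {E,G}, of size 2.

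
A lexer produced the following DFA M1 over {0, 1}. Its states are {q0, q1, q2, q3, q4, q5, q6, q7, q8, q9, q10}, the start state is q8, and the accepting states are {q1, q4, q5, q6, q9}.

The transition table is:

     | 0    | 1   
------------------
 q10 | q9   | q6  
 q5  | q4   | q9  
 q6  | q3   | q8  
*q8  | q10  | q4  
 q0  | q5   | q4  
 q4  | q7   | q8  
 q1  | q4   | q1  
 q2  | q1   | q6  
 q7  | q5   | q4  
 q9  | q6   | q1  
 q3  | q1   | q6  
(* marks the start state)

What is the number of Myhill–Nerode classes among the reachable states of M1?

States {q0,q2} cannot be reached from the start state, so discard them.
Start with accepting vs non-accepting: {q1,q4,q5,q6,q9} | {q3,q7,q8,q10}.
Split {q1,q4,q5,q6,q9} by δ(·,0) → {q1,q5,q9} and {q4,q6}.
On input 0, block {q3,q7,q8,q10} splits into {q3,q7,q10} and {q8}.
The partition is now stable with 4 blocks: {q1,q5,q9} | {q3,q7,q10} | {q4,q6} | {q8}.

4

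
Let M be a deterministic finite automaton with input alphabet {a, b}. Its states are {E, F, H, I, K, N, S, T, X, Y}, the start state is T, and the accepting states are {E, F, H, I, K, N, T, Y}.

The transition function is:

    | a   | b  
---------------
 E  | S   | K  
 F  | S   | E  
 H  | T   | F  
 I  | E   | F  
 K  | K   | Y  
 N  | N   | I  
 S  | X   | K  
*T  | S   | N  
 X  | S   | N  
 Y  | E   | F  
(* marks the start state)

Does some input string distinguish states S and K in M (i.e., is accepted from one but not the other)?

Yes

First remove the unreachable states {H}; 9 states remain.
Initial partition by acceptance: {E,F,I,K,N,T,Y} | {S,X}.
Refine {E,F,I,K,N,T,Y} on symbol a: members go to different blocks, giving {I,K,N,Y} and {E,F,T}.
On input a, block {I,K,N,Y} splits into {K,N} and {I,Y}.
On input b, block {E,F,T} splits into {E,T} and {F}.
Stable partition: {K,N} | {S,X} | {E,T} | {I,Y} | {F} — 5 equivalence classes.
S and K end up in different blocks, so they are distinguishable. For instance, the string 'ε' is accepted from only K.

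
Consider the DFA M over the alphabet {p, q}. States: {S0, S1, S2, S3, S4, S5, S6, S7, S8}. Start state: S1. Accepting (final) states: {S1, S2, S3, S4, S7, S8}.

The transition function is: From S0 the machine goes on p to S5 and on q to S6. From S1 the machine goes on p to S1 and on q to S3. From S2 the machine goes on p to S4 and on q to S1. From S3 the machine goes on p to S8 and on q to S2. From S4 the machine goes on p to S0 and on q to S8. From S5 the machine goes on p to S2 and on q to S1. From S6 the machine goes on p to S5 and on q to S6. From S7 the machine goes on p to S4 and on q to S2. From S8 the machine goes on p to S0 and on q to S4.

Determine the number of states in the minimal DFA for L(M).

6

First remove the unreachable states {S7}; 8 states remain.
Initial partition by acceptance: {S1,S2,S3,S4,S8} | {S0,S5,S6}.
Refine {S1,S2,S3,S4,S8} on symbol p: members go to different blocks, giving {S1,S2,S3} and {S4,S8}.
Refine {S1,S2,S3} on symbol p: members go to different blocks, giving {S2,S3} and {S1}.
Refine {S2,S3} on symbol q: members go to different blocks, giving {S2} and {S3}.
On input p, block {S0,S5,S6} splits into {S0,S6} and {S5}.
Stable partition: {S2} | {S0,S6} | {S4,S8} | {S1} | {S3} | {S5} — 6 equivalence classes.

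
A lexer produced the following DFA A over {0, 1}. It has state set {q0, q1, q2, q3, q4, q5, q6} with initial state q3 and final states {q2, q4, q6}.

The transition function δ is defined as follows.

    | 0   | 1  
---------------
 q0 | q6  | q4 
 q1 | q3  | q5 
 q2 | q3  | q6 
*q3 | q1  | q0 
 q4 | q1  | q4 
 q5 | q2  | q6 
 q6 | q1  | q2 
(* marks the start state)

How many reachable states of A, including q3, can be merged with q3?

2

Start with accepting vs non-accepting: {q2,q4,q6} | {q0,q1,q3,q5}.
Refine {q0,q1,q3,q5} on symbol 0: members go to different blocks, giving {q0,q5} and {q1,q3}.
Stable partition: {q2,q4,q6} | {q0,q5} | {q1,q3} — 3 equivalence classes.
The equivalence class containing q3 is {q1,q3}, of size 2.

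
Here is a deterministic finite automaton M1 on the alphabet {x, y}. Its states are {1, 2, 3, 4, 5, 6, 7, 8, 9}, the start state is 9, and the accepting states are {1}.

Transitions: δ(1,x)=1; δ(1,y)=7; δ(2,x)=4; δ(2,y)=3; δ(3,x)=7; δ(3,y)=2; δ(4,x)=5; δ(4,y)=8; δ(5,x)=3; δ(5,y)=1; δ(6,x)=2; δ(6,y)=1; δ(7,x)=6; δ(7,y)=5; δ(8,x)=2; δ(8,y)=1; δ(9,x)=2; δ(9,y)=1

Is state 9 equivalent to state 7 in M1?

No

Every state is reachable, so we keep all 9.
Start with accepting vs non-accepting: {1} | {2,3,4,5,6,7,8,9}.
On input y, block {2,3,4,5,6,7,8,9} splits into {2,3,4,7} and {5,6,8,9}.
On input x, block {2,3,4,7} splits into {2,3} and {4,7}.
The partition is now stable with 4 blocks: {1} | {2,3} | {5,6,8,9} | {4,7}.
9 and 7 end up in different blocks, so they are distinguishable. For instance, the string 'y' is accepted from only 9.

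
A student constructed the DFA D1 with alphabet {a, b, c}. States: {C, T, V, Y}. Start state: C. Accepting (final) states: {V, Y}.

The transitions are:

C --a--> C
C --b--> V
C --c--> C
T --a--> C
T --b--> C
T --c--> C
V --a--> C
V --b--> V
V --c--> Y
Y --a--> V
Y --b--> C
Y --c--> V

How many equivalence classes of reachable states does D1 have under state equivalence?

First remove the unreachable states {T}; 3 states remain.
Start with accepting vs non-accepting: {V,Y} | {C}.
On input a, block {V,Y} splits into {V} and {Y}.
Stable partition: {V} | {C} | {Y} — 3 equivalence classes.

3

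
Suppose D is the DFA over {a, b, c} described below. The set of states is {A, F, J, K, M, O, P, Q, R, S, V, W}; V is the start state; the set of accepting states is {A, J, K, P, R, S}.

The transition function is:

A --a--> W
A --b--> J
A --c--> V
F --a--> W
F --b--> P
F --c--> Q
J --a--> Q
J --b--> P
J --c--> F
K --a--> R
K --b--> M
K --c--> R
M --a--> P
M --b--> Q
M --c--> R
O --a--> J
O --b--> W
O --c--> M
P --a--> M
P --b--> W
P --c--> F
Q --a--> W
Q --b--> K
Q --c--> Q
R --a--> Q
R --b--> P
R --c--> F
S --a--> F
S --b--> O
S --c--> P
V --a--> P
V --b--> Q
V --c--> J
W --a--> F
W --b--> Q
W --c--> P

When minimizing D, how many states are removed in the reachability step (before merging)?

BFS from V reaches {F, J, K, M, P, Q, R, V, W}; the 3 state(s) A, O, S are never visited.

3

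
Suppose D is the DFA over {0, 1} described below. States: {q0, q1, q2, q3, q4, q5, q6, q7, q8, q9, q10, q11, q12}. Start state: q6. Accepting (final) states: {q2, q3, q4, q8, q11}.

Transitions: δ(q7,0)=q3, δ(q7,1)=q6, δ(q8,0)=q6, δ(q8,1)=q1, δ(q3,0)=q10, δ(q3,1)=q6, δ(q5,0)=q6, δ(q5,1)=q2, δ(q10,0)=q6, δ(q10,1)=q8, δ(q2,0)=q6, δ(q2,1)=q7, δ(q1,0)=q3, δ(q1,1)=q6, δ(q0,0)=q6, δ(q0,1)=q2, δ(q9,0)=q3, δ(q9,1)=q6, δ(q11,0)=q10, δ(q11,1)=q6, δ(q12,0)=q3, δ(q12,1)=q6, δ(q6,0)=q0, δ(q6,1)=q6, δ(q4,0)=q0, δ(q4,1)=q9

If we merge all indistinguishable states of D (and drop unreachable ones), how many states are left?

5

Reachable states from the start: {q0,q1,q2,q3,q6,q7,q8,q10}. Unreachable: {q4,q5,q9,q11,q12} — drop them.
Start with accepting vs non-accepting: {q2,q3,q8} | {q0,q1,q6,q7,q10}.
Refine {q0,q1,q6,q7,q10} on symbol 0: members go to different blocks, giving {q0,q6,q10} and {q1,q7}.
Refine {q2,q3,q8} on symbol 1: members go to different blocks, giving {q2,q8} and {q3}.
Split {q0,q6,q10} by δ(·,1) → {q0,q10} and {q6}.
The partition is now stable with 5 blocks: {q2,q8} | {q0,q10} | {q1,q7} | {q3} | {q6}.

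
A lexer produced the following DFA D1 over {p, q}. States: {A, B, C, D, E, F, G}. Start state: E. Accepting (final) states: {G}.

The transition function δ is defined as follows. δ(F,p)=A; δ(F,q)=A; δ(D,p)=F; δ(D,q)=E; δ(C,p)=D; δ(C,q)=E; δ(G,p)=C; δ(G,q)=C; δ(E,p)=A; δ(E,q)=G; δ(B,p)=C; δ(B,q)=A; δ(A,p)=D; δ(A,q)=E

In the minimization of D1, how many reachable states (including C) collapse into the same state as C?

2

First remove the unreachable states {B}; 6 states remain.
Initial partition by acceptance: {G} | {A,C,D,E,F}.
Refine {A,C,D,E,F} on symbol q: members go to different blocks, giving {A,C,D,F} and {E}.
Split {A,C,D,F} by δ(·,q) → {A,C,D} and {F}.
Refine {A,C,D} on symbol p: members go to different blocks, giving {A,C} and {D}.
Stable partition: {G} | {A,C} | {E} | {F} | {D} — 5 equivalence classes.
State C belongs to the block {A,C}, which has 2 states.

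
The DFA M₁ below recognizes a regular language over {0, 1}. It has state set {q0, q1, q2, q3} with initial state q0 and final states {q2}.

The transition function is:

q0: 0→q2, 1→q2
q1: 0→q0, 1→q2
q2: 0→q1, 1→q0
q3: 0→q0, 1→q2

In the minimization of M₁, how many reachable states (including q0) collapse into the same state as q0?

States {q3} cannot be reached from the start state, so discard them.
Start with accepting vs non-accepting: {q2} | {q0,q1}.
Refine {q0,q1} on symbol 0: members go to different blocks, giving {q0} and {q1}.
No further refinement is possible. Final partition (3 blocks): {q2} | {q0} | {q1}.
State q0 belongs to the block {q0}, which has 1 states.

1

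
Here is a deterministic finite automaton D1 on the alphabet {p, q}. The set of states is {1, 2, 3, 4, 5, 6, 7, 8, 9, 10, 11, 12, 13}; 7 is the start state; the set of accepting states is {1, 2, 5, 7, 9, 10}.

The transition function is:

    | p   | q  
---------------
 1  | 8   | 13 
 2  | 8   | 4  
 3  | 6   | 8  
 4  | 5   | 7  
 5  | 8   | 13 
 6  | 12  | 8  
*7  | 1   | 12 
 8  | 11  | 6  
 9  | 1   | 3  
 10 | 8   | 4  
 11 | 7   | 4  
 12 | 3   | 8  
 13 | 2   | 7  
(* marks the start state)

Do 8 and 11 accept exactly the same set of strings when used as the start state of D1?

No

Reachable states from the start: {1,2,3,4,5,6,7,8,11,12,13}. Unreachable: {9,10} — drop them.
Initial partition by acceptance: {1,2,5,7} | {3,4,6,8,11,12,13}.
Refine {1,2,5,7} on symbol p: members go to different blocks, giving {1,2,5} and {7}.
Refine {3,4,6,8,11,12,13} on symbol p: members go to different blocks, giving {3,6,8,12} and {4,13} and {11}.
On input p, block {3,6,8,12} splits into {3,6,12} and {8}.
Stable partition: {1,2,5} | {3,6,12} | {7} | {4,13} | {11} | {8} — 6 equivalence classes.
8 and 11 end up in different blocks, so they are distinguishable. For instance, the string 'p' is accepted from only 11.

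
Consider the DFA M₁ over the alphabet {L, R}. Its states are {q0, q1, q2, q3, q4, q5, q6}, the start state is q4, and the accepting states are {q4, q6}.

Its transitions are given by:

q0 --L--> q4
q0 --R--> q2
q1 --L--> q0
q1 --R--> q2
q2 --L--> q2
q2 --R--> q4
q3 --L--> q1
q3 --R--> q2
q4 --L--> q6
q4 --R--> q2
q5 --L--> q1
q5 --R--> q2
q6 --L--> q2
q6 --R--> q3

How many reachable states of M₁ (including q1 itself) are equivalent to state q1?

1

First remove the unreachable states {q5}; 6 states remain.
Start with accepting vs non-accepting: {q4,q6} | {q0,q1,q2,q3}.
Split {q4,q6} by δ(·,L) → {q4} and {q6}.
Split {q0,q1,q2,q3} by δ(·,L) → {q1,q2,q3} and {q0}.
On input L, block {q1,q2,q3} splits into {q2,q3} and {q1}.
Refine {q2,q3} on symbol L: members go to different blocks, giving {q2} and {q3}.
The partition is now stable with 6 blocks: {q4} | {q2} | {q6} | {q0} | {q1} | {q3}.
State q1 belongs to the block {q1}, which has 1 states.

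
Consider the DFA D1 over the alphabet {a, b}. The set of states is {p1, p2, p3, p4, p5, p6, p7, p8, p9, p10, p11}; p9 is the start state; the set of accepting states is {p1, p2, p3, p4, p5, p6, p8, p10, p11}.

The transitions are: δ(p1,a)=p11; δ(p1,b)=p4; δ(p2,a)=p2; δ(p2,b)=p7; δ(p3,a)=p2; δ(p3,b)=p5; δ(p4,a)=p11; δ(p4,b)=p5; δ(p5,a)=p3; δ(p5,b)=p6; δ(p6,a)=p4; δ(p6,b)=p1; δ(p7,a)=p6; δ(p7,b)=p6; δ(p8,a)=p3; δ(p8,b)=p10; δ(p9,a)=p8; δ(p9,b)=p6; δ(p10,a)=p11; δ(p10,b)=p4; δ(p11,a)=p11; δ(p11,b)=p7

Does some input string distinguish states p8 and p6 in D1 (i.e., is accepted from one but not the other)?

Every state is reachable, so we keep all 11.
Initial partition by acceptance: {p1,p2,p3,p4,p5,p6,p8,p10,p11} | {p7,p9}.
On input b, block {p1,p2,p3,p4,p5,p6,p8,p10,p11} splits into {p1,p3,p4,p5,p6,p8,p10} and {p2,p11}.
Split {p1,p3,p4,p5,p6,p8,p10} by δ(·,a) → {p1,p3,p4,p10} and {p5,p6,p8}.
On input b, block {p1,p3,p4,p10} splits into {p1,p10} and {p3,p4}.
Refine {p5,p6,p8} on symbol b: members go to different blocks, giving {p6,p8} and {p5}.
No further refinement is possible. Final partition (6 blocks): {p1,p10} | {p7,p9} | {p2,p11} | {p6,p8} | {p3,p4} | {p5}.
p8 and p6 lie in the same block of the stable partition, so they are equivalent — no string distinguishes them.

No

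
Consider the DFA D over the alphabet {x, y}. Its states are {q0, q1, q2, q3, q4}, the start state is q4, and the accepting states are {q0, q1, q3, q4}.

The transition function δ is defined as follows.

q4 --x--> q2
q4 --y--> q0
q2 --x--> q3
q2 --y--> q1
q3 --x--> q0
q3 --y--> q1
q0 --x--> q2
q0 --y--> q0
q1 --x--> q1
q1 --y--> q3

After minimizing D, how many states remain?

All states are reachable from the start state.
Initial partition by acceptance: {q0,q1,q3,q4} | {q2}.
Split {q0,q1,q3,q4} by δ(·,x) → {q0,q4} and {q1,q3}.
Refine {q1,q3} on symbol x: members go to different blocks, giving {q1} and {q3}.
Stable partition: {q0,q4} | {q2} | {q1} | {q3} — 4 equivalence classes.

4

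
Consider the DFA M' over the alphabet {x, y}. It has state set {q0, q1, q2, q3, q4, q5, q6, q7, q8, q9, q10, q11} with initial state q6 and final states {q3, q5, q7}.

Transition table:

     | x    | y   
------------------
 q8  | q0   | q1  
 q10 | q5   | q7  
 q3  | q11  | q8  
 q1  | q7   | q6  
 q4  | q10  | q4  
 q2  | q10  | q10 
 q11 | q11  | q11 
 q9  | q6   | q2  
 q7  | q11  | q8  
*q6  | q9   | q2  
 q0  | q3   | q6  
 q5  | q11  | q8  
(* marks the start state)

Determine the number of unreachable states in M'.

No path from q6 leads to q4; the other 11 states are all reachable.

1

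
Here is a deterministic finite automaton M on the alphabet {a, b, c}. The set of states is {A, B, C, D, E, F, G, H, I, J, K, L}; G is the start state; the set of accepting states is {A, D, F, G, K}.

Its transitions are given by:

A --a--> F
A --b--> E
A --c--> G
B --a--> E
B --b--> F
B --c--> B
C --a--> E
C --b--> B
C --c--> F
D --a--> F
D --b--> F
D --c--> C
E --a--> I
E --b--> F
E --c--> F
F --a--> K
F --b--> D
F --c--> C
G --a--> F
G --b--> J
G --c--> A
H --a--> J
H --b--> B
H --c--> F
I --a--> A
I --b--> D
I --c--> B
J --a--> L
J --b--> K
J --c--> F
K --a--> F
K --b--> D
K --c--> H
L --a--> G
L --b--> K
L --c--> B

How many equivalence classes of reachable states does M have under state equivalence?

All states are reachable from the start state.
Start with accepting vs non-accepting: {A,D,F,G,K} | {B,C,E,H,I,J,L}.
Split {A,D,F,G,K} by δ(·,b) → {D,F,K} and {A,G}.
Refine {B,C,E,H,I,J,L} on symbol a: members go to different blocks, giving {B,C,E,H,J} and {I,L}.
On input a, block {B,C,E,H,J} splits into {B,C,H} and {E,J}.
Refine {B,C,H} on symbol b: members go to different blocks, giving {C,H} and {B}.
Stable partition: {D,F,K} | {C,H} | {A,G} | {I,L} | {E,J} | {B} — 6 equivalence classes.

6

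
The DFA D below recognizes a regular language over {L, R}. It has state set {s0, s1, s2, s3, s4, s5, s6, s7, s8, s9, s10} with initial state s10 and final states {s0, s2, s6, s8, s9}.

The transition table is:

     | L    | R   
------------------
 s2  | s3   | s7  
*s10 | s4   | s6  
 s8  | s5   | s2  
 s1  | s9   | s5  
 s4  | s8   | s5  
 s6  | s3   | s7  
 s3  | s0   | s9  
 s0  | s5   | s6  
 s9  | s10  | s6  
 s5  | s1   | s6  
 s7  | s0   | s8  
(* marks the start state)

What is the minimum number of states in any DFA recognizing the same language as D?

All states are reachable from the start state.
P0 = {s0,s2,s6,s8,s9} | {s1,s3,s4,s5,s7,s10}.
Split {s0,s2,s6,s8,s9} by δ(·,R) → {s0,s8,s9} and {s2,s6}.
Split {s1,s3,s4,s5,s7,s10} by δ(·,L) → {s1,s3,s4,s7} and {s5,s10}.
Refine {s1,s3,s4,s7} on symbol R: members go to different blocks, giving {s1,s4} and {s3,s7}.
No further refinement is possible. Final partition (5 blocks): {s0,s8,s9} | {s1,s4} | {s2,s6} | {s5,s10} | {s3,s7}.

5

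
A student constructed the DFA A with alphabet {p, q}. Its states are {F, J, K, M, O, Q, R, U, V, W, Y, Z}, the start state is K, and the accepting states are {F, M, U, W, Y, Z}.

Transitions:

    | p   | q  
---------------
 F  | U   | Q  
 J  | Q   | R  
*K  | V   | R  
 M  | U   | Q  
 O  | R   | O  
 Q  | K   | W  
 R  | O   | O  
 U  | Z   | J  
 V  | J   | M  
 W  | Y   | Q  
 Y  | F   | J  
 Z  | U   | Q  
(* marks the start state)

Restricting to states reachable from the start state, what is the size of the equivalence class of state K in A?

2

Every state is reachable, so we keep all 12.
P0 = {F,M,U,W,Y,Z} | {J,K,O,Q,R,V}.
Split {J,K,O,Q,R,V} by δ(·,q) → {J,K,O,R} and {Q,V}.
Refine {F,M,U,W,Y,Z} on symbol q: members go to different blocks, giving {F,M,W,Z} and {U,Y}.
Split {J,K,O,R} by δ(·,p) → {J,K} and {O,R}.
No further refinement is possible. Final partition (5 blocks): {F,M,W,Z} | {J,K} | {Q,V} | {U,Y} | {O,R}.
The equivalence class containing K is {J,K}, of size 2.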